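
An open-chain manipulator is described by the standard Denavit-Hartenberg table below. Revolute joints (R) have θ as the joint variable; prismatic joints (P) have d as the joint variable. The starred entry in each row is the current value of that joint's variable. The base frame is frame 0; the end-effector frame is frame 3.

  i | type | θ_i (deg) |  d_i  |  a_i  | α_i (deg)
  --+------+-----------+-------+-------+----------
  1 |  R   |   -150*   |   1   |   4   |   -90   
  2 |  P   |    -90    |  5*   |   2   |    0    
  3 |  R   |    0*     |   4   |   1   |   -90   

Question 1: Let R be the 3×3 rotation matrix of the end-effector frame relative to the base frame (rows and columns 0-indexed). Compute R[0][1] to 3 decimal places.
End-effector y-axis (col 1 of R) = (-0.5000,0.8660,-0.0000)
R[0][1] = -0.5000

-0.500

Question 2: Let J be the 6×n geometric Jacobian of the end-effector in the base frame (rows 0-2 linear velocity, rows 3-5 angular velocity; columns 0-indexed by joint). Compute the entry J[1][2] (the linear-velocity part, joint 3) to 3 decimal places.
axis z_2 = (0.5000,-0.8660,0.0000); lever o_n−o_2 = (2.0000,-3.4641,1.0000)
cross product → J_v[:, 2] = (-0.8660,-0.5000,0.0000)
J_ω[:, 2] = z_2
entry J[1][2] = -0.5000

-0.500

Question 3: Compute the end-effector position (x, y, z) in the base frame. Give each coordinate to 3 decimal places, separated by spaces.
after link 1: o_1 = (-3.4641, -2.0000, 1.0000)
after link 2: o_2 = (-0.9641, -6.3301, 3.0000)
after link 3: o_3 = (1.0359, -9.7942, 4.0000)

1.036 -9.794 4.000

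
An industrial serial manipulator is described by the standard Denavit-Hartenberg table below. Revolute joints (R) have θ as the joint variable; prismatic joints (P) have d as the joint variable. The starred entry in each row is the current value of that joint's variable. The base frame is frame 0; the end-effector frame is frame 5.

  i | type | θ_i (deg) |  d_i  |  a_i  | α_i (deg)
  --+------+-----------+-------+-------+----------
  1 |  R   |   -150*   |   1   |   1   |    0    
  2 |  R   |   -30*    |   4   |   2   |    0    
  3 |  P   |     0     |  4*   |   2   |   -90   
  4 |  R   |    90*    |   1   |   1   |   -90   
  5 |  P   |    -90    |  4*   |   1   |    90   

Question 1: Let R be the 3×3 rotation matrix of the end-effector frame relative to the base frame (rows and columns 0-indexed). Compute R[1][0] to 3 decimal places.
End-effector x-axis (col 0 of R) = (-0.0000,-1.0000,0.0000)
R[1][0] = -1.0000

-1.000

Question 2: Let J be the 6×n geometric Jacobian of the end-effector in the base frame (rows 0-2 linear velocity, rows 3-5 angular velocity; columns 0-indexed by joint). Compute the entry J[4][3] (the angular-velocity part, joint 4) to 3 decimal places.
axis z_3 = (0.0000,-1.0000,0.0000); lever o_n−o_3 = (4.0000,-2.0000,-1.0000)
cross product → J_v[:, 3] = (1.0000,0.0000,4.0000)
J_ω[:, 3] = z_3
entry J[4][3] = -1.0000

-1.000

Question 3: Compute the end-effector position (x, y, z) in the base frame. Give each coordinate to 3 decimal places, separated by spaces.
-0.866 -2.500 8.000

after link 1: o_1 = (-0.8660, -0.5000, 1.0000)
after link 2: o_2 = (-2.8660, -0.5000, 5.0000)
after link 3: o_3 = (-4.8660, -0.5000, 9.0000)
after link 4: o_4 = (-4.8660, -1.5000, 8.0000)
after link 5: o_5 = (-0.8660, -2.5000, 8.0000)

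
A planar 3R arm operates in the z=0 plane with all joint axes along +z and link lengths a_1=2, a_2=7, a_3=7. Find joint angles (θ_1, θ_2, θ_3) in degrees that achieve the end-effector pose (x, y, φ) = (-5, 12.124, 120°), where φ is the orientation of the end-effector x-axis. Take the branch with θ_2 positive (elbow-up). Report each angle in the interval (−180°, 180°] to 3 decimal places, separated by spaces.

-0.010 120.010 0.000

wrist centre = target − a_3·(cos φ, sin φ) = (-1.5000, 6.0618)
cos θ_2 = (38.9957−2²−7²)/(2·2·7) = -0.5002; θ_2 = 120.0102° (elbow-up)
β = atan2(6.0618,-1.5000) = 103.8987°; ψ = atan2(6.0616,-1.5011) = 103.9089°
θ_1 = β − ψ = -0.0102°
θ_3 = φ − θ_1 − θ_2 = 0.0000° (wrapped to (-180°,180°])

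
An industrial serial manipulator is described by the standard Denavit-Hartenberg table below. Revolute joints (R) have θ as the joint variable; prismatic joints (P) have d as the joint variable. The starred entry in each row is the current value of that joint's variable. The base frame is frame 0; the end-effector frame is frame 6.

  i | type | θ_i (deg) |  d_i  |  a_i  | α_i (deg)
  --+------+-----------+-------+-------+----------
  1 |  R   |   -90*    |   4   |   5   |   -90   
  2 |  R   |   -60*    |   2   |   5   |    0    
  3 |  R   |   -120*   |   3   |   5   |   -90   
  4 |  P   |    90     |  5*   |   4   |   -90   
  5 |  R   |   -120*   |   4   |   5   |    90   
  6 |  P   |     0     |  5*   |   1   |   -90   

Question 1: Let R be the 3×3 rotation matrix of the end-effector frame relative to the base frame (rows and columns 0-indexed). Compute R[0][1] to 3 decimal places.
-0.866

End-effector y-axis (col 1 of R) = (-0.8660,-0.0000,0.5000)
R[0][1] = -0.8660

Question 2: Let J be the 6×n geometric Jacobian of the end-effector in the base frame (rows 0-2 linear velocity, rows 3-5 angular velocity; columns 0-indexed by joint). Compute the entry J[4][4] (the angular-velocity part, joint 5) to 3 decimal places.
axis z_4 = (0.0000,-1.0000,-0.0000); lever o_n−o_4 = (7.3301,-4.0000,2.6962)
cross product → J_v[:, 4] = (-2.6962,-0.0000,7.3301)
J_ω[:, 4] = z_4
entry J[4][4] = -1.0000

-1.000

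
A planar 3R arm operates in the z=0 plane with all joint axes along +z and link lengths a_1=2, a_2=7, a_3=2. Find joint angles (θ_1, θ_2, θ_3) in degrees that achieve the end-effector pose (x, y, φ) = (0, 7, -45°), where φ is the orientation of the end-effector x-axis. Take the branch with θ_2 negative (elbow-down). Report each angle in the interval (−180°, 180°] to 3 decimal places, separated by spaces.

135.000 -45.000 -135.000

wrist centre = target − a_3·(cos φ, sin φ) = (-1.4142, 8.4142)
cos θ_2 = (72.7990−2²−7²)/(2·2·7) = 0.7071; θ_2 = -45.0000° (elbow-down)
β = atan2(8.4142,-1.4142) = 99.5408°; ψ = atan2(-4.9497,6.9497) = -35.4592°
θ_1 = β − ψ = 135.0000°
θ_3 = φ − θ_1 − θ_2 = -135.0000° (wrapped to (-180°,180°])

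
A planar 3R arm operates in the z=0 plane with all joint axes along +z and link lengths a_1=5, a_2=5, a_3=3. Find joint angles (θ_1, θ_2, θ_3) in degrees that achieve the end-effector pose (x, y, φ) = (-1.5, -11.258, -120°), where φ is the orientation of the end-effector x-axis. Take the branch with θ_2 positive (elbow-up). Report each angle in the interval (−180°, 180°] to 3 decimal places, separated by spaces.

-120.004 60.008 -60.004

wrist centre = target − a_3·(cos φ, sin φ) = (-0.0000, -8.6599)
cos θ_2 = (74.9943−5²−5²)/(2·5·5) = 0.4999; θ_2 = 60.0076° (elbow-up)
β = atan2(-8.6599,-0.0000) = -90.0000°; ψ = atan2(4.3305,7.4994) = 30.0038°
θ_1 = β − ψ = -120.0038°
θ_3 = φ − θ_1 − θ_2 = -60.0038° (wrapped to (-180°,180°])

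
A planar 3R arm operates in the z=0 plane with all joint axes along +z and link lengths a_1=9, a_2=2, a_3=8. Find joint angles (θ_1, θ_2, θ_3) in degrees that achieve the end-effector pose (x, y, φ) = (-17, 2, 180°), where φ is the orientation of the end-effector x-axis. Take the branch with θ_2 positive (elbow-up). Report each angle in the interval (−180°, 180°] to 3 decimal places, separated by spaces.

154.942 90.000 -64.942

wrist centre = target − a_3·(cos φ, sin φ) = (-9.0000, 2.0000)
cos θ_2 = (85.0000−9²−2²)/(2·9·2) = 0.0000; θ_2 = 90.0000° (elbow-up)
β = atan2(2.0000,-9.0000) = 167.4712°; ψ = atan2(2.0000,9.0000) = 12.5288°
θ_1 = β − ψ = 154.9424°
θ_3 = φ − θ_1 − θ_2 = -64.9424° (wrapped to (-180°,180°])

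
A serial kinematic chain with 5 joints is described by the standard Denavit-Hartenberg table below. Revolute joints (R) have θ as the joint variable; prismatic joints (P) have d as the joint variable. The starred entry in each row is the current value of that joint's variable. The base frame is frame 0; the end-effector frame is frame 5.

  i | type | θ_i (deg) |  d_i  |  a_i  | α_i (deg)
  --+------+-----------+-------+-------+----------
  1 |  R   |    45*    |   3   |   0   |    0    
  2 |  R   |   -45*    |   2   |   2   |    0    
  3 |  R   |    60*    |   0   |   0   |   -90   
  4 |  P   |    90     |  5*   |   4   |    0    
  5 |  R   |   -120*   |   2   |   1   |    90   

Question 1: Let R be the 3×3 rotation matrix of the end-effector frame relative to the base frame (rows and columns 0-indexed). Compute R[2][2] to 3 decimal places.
End-effector z-axis (col 2 of R) = (-0.2500,-0.4330,0.8660)
R[2][2] = 0.8660

0.866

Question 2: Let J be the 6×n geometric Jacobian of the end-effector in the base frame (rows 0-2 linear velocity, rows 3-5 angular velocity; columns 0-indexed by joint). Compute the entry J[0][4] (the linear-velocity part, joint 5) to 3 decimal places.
0.250

axis z_4 = (-0.8660,0.5000,0.0000); lever o_n−o_4 = (-1.2990,1.7500,0.5000)
cross product → J_v[:, 4] = (0.2500,0.4330,-0.8660)
J_ω[:, 4] = z_4
entry J[0][4] = 0.2500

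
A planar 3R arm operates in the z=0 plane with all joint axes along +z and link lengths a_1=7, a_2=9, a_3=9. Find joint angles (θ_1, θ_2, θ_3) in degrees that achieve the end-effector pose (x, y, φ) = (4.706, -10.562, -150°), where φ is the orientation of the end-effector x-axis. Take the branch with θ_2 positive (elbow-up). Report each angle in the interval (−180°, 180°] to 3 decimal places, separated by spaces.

wrist centre = target − a_3·(cos φ, sin φ) = (12.5002, -6.0620)
cos θ_2 = (193.0036−7²−9²)/(2·7·9) = 0.5000; θ_2 = 59.9981° (elbow-up)
β = atan2(-6.0620,12.5002) = -25.8711°; ψ = atan2(7.7941,11.5003) = 34.1267°
θ_1 = β − ψ = -59.9978°
θ_3 = φ − θ_1 − θ_2 = -150.0003° (wrapped to (-180°,180°])

-59.998 59.998 -150.000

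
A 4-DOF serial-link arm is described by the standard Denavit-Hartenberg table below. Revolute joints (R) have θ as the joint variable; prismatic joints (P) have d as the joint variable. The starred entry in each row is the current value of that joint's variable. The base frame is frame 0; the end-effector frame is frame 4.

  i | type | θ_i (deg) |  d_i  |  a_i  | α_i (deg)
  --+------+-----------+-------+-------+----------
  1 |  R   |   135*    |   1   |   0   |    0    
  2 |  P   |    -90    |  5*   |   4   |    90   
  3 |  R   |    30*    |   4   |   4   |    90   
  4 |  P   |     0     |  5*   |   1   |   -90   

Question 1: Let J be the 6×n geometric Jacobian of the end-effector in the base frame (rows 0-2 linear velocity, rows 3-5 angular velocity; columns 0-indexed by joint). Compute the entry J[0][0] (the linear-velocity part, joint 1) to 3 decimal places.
axis z_0 = ẑ; lever o_n−o_0 = (10.4865,4.8296,4.1699)
cross product → J_v[:, 0] = (-4.8296,10.4865,0.0000)
J_ω[:, 0] = z_0
entry J[0][0] = -4.8296

-4.830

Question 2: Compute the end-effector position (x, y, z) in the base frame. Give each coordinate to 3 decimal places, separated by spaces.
after link 1: o_1 = (0.0000, 0.0000, 1.0000)
after link 2: o_2 = (2.8284, 2.8284, 6.0000)
after link 3: o_3 = (8.1063, 2.4495, 8.0000)
after link 4: o_4 = (10.4865, 4.8296, 4.1699)

10.486 4.830 4.170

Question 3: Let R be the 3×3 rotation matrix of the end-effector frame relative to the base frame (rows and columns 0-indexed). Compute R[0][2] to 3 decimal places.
End-effector z-axis (col 2 of R) = (0.7071,-0.7071,0.0000)
R[0][2] = 0.7071

0.707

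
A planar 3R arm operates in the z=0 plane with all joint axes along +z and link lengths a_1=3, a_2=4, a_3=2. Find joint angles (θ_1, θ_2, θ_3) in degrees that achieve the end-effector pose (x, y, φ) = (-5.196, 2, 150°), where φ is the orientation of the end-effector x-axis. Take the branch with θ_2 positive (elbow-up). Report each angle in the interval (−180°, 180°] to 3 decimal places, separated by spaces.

89.997 120.003 -60.000

wrist centre = target − a_3·(cos φ, sin φ) = (-3.4639, 1.0000)
cos θ_2 = (12.9989−3²−4²)/(2·3·4) = -0.5000; θ_2 = 120.0029° (elbow-up)
β = atan2(1.0000,-3.4639) = 163.8972°; ψ = atan2(3.4640,0.9998) = 73.9001°
θ_1 = β − ψ = 89.9971°
θ_3 = φ − θ_1 − θ_2 = -60.0000° (wrapped to (-180°,180°])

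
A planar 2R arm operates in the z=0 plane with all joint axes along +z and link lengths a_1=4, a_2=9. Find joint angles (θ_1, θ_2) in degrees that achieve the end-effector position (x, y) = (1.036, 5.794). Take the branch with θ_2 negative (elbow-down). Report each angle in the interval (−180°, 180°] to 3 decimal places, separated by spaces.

cos θ_2 = (34.6437−4²−9²)/(2·4·9) = -0.8661; θ_2 = -150.0039° (elbow-down)
β = atan2(5.7940,1.0360) = 79.8623°; ψ = atan2(-4.4995,-3.7945) = -130.1419°
θ_1 = β − ψ = 210.0042°

-149.996 -150.004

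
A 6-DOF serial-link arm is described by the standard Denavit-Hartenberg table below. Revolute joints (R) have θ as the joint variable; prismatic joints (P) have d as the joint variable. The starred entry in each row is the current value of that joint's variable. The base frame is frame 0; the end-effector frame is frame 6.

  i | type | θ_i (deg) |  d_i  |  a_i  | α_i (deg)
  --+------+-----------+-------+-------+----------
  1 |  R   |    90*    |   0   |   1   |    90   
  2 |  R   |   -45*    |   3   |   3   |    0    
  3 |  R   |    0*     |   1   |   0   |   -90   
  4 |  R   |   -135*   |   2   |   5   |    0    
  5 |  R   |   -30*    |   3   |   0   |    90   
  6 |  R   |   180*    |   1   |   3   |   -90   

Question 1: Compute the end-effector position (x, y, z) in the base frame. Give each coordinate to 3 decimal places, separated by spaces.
5.793 6.023 2.048

after link 1: o_1 = (0.0000, 1.0000, 0.0000)
after link 2: o_2 = (3.0000, 3.1213, -2.1213)
after link 3: o_3 = (4.0000, 3.1213, -2.1213)
after link 4: o_4 = (7.5355, 2.0355, 1.7929)
after link 5: o_5 = (7.5355, 4.1569, 3.9142)
after link 6: o_6 = (5.7932, 6.0229, 2.0482)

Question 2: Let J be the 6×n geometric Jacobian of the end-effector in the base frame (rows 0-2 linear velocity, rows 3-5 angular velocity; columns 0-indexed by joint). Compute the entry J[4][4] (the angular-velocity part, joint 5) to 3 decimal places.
axis z_4 = (0.0000,0.7071,0.7071); lever o_n−o_4 = (-1.7424,3.9873,0.2553)
cross product → J_v[:, 4] = (-2.6390,-1.2321,1.2321)
J_ω[:, 4] = z_4
entry J[4][4] = 0.7071

0.707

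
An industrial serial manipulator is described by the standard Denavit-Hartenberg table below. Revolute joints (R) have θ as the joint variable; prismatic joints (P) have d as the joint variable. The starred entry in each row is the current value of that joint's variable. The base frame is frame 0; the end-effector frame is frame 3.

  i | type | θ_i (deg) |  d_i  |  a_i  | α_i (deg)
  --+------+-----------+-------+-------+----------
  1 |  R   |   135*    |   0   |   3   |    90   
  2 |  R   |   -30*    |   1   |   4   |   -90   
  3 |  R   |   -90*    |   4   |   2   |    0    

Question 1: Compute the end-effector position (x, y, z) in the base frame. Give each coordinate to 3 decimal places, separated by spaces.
after link 1: o_1 = (-2.1213, 2.1213, 0.0000)
after link 2: o_2 = (-3.8637, 5.2779, -2.0000)
after link 3: o_3 = (-3.8637, 8.1063, 1.4641)

-3.864 8.106 1.464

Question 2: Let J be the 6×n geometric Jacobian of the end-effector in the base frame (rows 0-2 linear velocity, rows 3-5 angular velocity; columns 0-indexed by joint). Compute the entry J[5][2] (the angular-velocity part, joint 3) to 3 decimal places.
axis z_2 = (-0.3536,0.3536,0.8660); lever o_n−o_2 = (0.0000,2.8284,3.4641)
cross product → J_v[:, 2] = (-1.2247,1.2247,-1.0000)
J_ω[:, 2] = z_2
entry J[5][2] = 0.8660

0.866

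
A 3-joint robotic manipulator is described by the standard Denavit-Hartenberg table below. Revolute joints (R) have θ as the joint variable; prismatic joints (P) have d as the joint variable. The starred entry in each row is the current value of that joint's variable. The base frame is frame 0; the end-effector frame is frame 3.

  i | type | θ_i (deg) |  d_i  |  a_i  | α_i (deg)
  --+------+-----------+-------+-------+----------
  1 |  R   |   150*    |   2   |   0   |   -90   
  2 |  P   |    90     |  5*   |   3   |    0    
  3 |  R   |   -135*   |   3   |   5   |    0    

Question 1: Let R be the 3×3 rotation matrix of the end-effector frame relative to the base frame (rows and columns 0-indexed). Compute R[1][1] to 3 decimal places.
End-effector y-axis (col 1 of R) = (-0.6124,0.3536,-0.7071)
R[1][1] = 0.3536

0.354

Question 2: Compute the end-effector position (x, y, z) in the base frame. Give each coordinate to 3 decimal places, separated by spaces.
-7.062 -5.160 2.536

after link 1: o_1 = (0.0000, 0.0000, 2.0000)
after link 2: o_2 = (-2.5000, -4.3301, -1.0000)
after link 3: o_3 = (-7.0619, -5.1604, 2.5355)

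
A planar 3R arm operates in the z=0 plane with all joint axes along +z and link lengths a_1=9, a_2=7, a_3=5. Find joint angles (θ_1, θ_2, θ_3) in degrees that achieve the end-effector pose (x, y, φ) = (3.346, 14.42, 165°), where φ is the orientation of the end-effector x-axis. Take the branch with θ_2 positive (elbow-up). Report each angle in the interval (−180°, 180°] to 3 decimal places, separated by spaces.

45.005 29.990 90.005

wrist centre = target − a_3·(cos φ, sin φ) = (8.1756, 13.1259)
cos θ_2 = (239.1303−9²−7²)/(2·9·7) = 0.8661; θ_2 = 29.9899° (elbow-up)
β = atan2(13.1259,8.1756) = 58.0828°; ψ = atan2(3.4989,15.0628) = 13.0773°
θ_1 = β − ψ = 45.0055°
θ_3 = φ − θ_1 − θ_2 = 90.0046° (wrapped to (-180°,180°])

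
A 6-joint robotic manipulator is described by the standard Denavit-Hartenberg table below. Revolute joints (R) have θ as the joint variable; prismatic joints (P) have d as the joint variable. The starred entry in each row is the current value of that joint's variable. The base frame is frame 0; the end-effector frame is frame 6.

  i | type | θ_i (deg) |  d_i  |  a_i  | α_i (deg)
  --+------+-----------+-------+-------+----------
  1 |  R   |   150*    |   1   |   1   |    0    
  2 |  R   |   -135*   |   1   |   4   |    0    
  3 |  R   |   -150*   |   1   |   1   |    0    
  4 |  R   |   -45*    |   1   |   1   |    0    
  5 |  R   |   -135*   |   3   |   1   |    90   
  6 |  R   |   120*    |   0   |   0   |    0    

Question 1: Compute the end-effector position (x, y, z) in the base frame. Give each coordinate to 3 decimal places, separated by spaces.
after link 1: o_1 = (-0.8660, 0.5000, 1.0000)
after link 2: o_2 = (2.9977, 1.5353, 2.0000)
after link 3: o_3 = (2.2906, 0.8282, 3.0000)
after link 4: o_4 = (1.2906, 0.8282, 4.0000)
after link 5: o_5 = (1.9977, 1.5353, 7.0000)
after link 6: o_6 = (1.9977, 1.5353, 7.0000)

1.998 1.535 7.000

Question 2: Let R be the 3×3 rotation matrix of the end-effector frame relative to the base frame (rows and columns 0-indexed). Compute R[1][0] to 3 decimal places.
-0.354

End-effector x-axis (col 0 of R) = (-0.3536,-0.3536,0.8660)
R[1][0] = -0.3536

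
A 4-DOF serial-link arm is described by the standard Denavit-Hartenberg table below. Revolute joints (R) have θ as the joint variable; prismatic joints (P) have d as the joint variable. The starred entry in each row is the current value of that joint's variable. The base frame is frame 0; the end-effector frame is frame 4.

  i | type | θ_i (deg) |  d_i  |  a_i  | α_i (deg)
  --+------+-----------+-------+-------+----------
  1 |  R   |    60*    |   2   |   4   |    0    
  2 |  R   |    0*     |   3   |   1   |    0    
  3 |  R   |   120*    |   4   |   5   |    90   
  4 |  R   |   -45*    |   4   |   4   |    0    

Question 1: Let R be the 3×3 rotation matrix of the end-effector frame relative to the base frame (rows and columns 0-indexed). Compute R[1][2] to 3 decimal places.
End-effector z-axis (col 2 of R) = (0.0000,1.0000,0.0000)
R[1][2] = 1.0000

1.000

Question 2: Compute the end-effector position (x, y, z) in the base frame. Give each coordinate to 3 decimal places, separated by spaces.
-5.328 8.330 6.172

after link 1: o_1 = (2.0000, 3.4641, 2.0000)
after link 2: o_2 = (2.5000, 4.3301, 5.0000)
after link 3: o_3 = (-2.5000, 4.3301, 9.0000)
after link 4: o_4 = (-5.3284, 8.3301, 6.1716)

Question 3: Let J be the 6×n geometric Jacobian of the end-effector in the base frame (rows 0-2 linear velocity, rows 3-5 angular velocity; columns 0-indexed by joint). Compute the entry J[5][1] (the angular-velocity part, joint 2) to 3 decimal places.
axis z_1 = (0.0000,0.0000,1.0000); lever o_n−o_1 = (-7.3284,4.8660,4.1716)
cross product → J_v[:, 1] = (-4.8660,-7.3284,0.0000)
J_ω[:, 1] = z_1
entry J[5][1] = 1.0000

1.000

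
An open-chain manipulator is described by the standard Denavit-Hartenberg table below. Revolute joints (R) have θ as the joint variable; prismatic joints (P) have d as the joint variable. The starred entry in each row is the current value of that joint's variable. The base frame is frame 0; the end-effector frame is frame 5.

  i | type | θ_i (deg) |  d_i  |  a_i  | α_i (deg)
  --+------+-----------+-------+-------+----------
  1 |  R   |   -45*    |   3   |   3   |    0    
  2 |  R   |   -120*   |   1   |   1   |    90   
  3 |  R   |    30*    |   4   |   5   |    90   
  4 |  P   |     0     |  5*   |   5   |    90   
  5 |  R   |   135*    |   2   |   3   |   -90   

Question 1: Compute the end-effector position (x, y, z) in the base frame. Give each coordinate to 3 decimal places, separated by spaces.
-9.392 -3.136 1.772

after link 1: o_1 = (2.1213, -2.1213, 3.0000)
after link 2: o_2 = (1.1554, -2.3801, 4.0000)
after link 3: o_3 = (-4.0625, 0.3628, 6.5000)
after link 4: o_4 = (-10.6599, -1.4049, 4.6699)
after link 5: o_5 = (-9.3922, -3.1358, 1.7721)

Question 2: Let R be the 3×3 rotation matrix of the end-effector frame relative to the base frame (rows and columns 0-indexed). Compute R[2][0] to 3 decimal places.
End-effector x-axis (col 0 of R) = (0.2500,0.0670,-0.9659)
R[2][0] = -0.9659

-0.966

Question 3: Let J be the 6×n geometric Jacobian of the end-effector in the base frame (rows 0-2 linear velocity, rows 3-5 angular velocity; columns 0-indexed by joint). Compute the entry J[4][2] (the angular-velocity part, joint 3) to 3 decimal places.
axis z_2 = (-0.2588,0.9659,0.0000); lever o_n−o_2 = (-10.5476,-0.7557,-2.2279)
cross product → J_v[:, 2] = (-2.1520,-0.5766,10.3838)
J_ω[:, 2] = z_2
entry J[4][2] = 0.9659

0.966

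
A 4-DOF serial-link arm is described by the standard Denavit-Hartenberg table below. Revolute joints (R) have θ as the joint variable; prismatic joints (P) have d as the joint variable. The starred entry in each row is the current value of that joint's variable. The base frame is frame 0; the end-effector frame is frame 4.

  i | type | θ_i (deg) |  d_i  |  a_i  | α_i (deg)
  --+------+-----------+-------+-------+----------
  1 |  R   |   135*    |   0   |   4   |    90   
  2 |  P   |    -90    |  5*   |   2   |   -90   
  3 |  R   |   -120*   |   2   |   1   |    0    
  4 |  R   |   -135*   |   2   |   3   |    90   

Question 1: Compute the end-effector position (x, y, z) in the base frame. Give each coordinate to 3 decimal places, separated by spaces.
after link 1: o_1 = (-2.8284, 2.8284, 0.0000)
after link 2: o_2 = (0.7071, 6.3640, -2.0000)
after link 3: o_3 = (-0.0947, 8.3905, -1.5000)
after link 4: o_4 = (-3.5580, 7.7557, -0.7235)

-3.558 7.756 -0.724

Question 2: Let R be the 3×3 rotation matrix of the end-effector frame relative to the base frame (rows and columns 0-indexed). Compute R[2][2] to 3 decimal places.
-0.966

End-effector z-axis (col 2 of R) = (-0.1830,-0.1830,-0.9659)
R[2][2] = -0.9659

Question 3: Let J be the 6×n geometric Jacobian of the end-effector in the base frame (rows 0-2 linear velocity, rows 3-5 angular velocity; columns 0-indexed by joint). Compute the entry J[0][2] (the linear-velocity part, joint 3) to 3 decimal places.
axis z_2 = (-0.7071,0.7071,0.0000); lever o_n−o_2 = (-4.2651,1.3918,1.2765)
cross product → J_v[:, 2] = (0.9026,0.9026,2.0318)
J_ω[:, 2] = z_2
entry J[0][2] = 0.9026

0.903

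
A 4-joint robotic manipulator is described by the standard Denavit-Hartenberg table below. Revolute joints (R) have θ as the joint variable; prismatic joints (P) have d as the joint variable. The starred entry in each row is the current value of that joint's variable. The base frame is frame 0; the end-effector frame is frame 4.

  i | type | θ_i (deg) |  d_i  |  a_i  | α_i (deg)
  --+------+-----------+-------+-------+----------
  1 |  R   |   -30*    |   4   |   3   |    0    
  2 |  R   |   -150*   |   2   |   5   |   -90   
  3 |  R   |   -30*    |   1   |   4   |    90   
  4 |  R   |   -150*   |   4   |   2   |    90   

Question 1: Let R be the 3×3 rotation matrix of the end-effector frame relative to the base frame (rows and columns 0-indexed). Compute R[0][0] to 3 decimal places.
End-effector x-axis (col 0 of R) = (0.7500,0.5000,-0.4330)
R[0][0] = 0.7500

0.750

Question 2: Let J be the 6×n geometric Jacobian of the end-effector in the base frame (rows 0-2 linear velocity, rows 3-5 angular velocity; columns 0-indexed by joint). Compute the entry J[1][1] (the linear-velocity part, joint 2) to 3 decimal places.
axis z_1 = (0.0000,0.0000,1.0000); lever o_n−o_1 = (-4.9641,0.0000,6.5981)
cross product → J_v[:, 1] = (0.0000,-4.9641,0.0000)
J_ω[:, 1] = z_1
entry J[1][1] = -4.9641

-4.964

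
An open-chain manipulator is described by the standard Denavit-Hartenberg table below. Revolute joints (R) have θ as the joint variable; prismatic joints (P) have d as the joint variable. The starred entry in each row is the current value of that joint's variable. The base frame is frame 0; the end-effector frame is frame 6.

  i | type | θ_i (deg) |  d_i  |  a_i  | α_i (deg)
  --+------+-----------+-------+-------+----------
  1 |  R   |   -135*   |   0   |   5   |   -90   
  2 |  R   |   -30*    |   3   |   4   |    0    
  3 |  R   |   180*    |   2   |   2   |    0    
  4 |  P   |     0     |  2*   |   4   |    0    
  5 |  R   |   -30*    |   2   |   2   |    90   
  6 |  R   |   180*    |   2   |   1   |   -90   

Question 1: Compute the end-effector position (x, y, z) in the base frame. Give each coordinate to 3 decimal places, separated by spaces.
3.182 -9.546 -2.866

after link 1: o_1 = (-3.5355, -3.5355, 0.0000)
after link 2: o_2 = (-3.8637, -8.1063, 2.0000)
after link 3: o_3 = (-1.2247, -8.2958, 1.0000)
after link 4: o_4 = (2.6390, -7.2605, -1.0000)
after link 5: o_5 = (4.7603, -7.9676, -2.7321)
after link 6: o_6 = (3.1820, -9.5459, -2.8660)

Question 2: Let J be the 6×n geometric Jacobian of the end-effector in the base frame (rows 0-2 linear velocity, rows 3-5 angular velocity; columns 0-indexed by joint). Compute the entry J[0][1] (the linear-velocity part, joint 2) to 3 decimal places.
2.027

axis z_1 = (0.7071,-0.7071,0.0000); lever o_n−o_1 = (6.7175,-6.0104,-2.8660)
cross product → J_v[:, 1] = (2.0266,2.0266,0.5000)
J_ω[:, 1] = z_1
entry J[0][1] = 2.0266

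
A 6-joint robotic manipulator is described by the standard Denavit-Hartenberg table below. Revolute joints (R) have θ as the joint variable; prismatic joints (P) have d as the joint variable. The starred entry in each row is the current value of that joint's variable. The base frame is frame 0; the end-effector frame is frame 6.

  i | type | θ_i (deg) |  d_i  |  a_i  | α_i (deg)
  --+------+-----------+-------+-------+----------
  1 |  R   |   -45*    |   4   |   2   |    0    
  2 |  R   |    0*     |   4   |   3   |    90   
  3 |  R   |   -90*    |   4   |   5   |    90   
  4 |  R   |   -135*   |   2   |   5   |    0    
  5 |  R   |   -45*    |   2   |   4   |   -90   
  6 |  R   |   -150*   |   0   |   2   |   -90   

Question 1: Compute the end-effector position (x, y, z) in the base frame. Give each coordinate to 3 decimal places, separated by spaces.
after link 1: o_1 = (1.4142, -1.4142, 4.0000)
after link 2: o_2 = (3.5355, -3.5355, 8.0000)
after link 3: o_3 = (0.7071, -6.3640, 3.0000)
after link 4: o_4 = (1.7929, -2.4497, 6.5355)
after link 5: o_5 = (0.3787, -1.0355, 10.5355)
after link 6: o_6 = (-0.3284, -0.3284, 8.8035)

-0.328 -0.328 8.803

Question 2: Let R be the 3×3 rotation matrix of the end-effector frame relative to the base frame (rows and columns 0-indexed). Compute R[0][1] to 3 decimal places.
End-effector y-axis (col 1 of R) = (-0.7071,-0.7071,0.0000)
R[0][1] = -0.7071

-0.707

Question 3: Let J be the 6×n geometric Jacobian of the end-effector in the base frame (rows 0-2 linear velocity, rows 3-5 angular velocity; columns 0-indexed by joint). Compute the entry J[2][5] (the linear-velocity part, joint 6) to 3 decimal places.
axis z_5 = (0.7071,0.7071,-0.0000); lever o_n−o_5 = (-0.7071,0.7071,-1.7321)
cross product → J_v[:, 5] = (-1.2247,1.2247,1.0000)
J_ω[:, 5] = z_5
entry J[2][5] = 1.0000

1.000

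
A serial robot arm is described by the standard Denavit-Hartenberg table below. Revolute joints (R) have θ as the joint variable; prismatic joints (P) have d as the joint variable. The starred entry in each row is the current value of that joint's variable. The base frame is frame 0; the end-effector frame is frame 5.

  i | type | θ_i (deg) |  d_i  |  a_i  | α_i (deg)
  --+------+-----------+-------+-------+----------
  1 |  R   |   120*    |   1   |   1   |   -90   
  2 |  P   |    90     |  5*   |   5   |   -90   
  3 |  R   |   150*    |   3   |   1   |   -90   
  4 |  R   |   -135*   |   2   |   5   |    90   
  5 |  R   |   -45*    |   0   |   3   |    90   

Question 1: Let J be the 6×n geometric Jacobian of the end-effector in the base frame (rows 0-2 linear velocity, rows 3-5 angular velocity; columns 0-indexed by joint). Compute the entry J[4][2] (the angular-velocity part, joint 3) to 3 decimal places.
-0.866

axis z_2 = (0.5000,-0.8660,-0.0000); lever o_n−o_2 = (2.3613,-7.9153,-3.5555)
cross product → J_v[:, 2] = (3.0792,1.7778,-1.9127)
J_ω[:, 2] = z_2
entry J[4][2] = -0.8660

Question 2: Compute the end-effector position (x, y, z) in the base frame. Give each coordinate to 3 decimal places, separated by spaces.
-2.469 -9.549 -7.556

after link 1: o_1 = (-0.5000, 0.8660, 1.0000)
after link 2: o_2 = (-4.8301, -1.6340, -4.0000)
after link 3: o_3 = (-2.8971, -3.9821, -3.1340)
after link 4: o_4 = (-4.1603, -8.7938, -5.1958)
after link 5: o_5 = (-2.4688, -9.5493, -7.5555)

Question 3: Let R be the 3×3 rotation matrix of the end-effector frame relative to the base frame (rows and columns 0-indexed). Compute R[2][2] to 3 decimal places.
0.079

End-effector z-axis (col 2 of R) = (0.4968,0.8642,0.0795)
R[2][2] = 0.0795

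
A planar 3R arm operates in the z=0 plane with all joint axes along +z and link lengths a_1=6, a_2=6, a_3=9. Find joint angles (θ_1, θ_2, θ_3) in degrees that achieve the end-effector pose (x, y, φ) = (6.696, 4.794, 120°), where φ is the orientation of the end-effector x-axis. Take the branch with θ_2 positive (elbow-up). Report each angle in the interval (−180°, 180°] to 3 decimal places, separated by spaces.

-30.003 30.003 120.000

wrist centre = target − a_3·(cos φ, sin φ) = (11.1960, -3.0002)
cos θ_2 = (134.3518−6²−6²)/(2·6·6) = 0.8660; θ_2 = 30.0032° (elbow-up)
β = atan2(-3.0002,11.1960) = -15.0013°; ψ = atan2(3.0003,11.1960) = 15.0016°
θ_1 = β − ψ = -30.0029°
θ_3 = φ − θ_1 − θ_2 = 119.9997° (wrapped to (-180°,180°])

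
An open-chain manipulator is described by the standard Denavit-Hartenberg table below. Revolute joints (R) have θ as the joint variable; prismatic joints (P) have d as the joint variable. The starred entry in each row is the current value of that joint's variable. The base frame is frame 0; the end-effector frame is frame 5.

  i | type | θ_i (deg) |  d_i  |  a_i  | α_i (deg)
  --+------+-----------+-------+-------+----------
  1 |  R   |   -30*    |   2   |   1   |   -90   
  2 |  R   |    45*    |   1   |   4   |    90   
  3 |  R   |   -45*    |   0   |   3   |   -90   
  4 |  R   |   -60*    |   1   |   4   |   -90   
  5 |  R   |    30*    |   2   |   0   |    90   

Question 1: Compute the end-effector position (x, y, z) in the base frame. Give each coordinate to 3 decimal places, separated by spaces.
after link 1: o_1 = (0.8660, -0.5000, 2.0000)
after link 2: o_2 = (3.8155, -1.0482, -0.8284)
after link 3: o_3 = (4.0539, -3.6353, -2.3284)
after link 4: o_4 = (7.1207, -6.2224, -1.3789)
after link 5: o_5 = (6.6460, -7.3625, -2.9521)

6.646 -7.363 -2.952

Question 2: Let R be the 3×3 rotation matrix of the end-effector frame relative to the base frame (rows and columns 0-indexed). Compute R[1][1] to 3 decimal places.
-0.570

End-effector y-axis (col 1 of R) = (-0.2374,-0.5701,-0.7866)
R[1][1] = -0.5701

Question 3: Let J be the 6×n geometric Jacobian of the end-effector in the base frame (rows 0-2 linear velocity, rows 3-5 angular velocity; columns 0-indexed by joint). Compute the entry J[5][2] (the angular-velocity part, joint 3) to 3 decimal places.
0.707

axis z_2 = (0.6124,-0.3536,0.7071); lever o_n−o_2 = (2.8304,-6.3144,-2.1236)
cross product → J_v[:, 2] = (5.2157,3.3019,-2.8660)
J_ω[:, 2] = z_2
entry J[5][2] = 0.7071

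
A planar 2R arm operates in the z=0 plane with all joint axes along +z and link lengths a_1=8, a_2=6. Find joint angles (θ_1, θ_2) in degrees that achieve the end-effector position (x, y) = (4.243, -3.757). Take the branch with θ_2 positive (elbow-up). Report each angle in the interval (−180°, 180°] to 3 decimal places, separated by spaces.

-89.995 135.000

cos θ_2 = (32.1181−8²−6²)/(2·8·6) = -0.7071; θ_2 = 134.9997° (elbow-up)
β = atan2(-3.7570,4.2430) = -41.5236°; ψ = atan2(4.2427,3.7574) = 48.4713°
θ_1 = β − ψ = -89.9949°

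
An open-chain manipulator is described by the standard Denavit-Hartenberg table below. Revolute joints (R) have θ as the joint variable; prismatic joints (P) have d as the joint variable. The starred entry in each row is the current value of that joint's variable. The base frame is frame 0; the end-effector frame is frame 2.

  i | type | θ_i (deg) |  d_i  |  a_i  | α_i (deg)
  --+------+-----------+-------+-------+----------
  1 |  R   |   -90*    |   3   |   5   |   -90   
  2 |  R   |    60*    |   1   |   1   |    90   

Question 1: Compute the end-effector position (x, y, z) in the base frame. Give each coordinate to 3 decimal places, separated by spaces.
after link 1: o_1 = (0.0000, -5.0000, 3.0000)
after link 2: o_2 = (1.0000, -5.5000, 2.1340)

1.000 -5.500 2.134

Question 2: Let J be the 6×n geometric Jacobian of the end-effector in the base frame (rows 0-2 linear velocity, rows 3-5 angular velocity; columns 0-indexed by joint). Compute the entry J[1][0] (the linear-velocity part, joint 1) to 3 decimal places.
1.000

axis z_0 = ẑ; lever o_n−o_0 = (1.0000,-5.5000,2.1340)
cross product → J_v[:, 0] = (5.5000,1.0000,-0.0000)
J_ω[:, 0] = z_0
entry J[1][0] = 1.0000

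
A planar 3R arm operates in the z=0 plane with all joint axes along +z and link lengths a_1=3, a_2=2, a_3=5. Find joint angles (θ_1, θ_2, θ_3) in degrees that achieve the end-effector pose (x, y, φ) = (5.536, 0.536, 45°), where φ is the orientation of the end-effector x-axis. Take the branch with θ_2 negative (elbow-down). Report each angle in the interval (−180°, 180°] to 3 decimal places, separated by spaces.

-22.608 -90.004 157.613

wrist centre = target − a_3·(cos φ, sin φ) = (2.0005, -2.9995)
cos θ_2 = (12.9991−3²−2²)/(2·3·2) = -0.0001; θ_2 = -90.0044° (elbow-down)
β = atan2(-2.9995,2.0005) = -56.2997°; ψ = atan2(-2.0000,2.9998) = -33.6914°
θ_1 = β − ψ = -22.6082°
θ_3 = φ − θ_1 − θ_2 = 157.6127° (wrapped to (-180°,180°])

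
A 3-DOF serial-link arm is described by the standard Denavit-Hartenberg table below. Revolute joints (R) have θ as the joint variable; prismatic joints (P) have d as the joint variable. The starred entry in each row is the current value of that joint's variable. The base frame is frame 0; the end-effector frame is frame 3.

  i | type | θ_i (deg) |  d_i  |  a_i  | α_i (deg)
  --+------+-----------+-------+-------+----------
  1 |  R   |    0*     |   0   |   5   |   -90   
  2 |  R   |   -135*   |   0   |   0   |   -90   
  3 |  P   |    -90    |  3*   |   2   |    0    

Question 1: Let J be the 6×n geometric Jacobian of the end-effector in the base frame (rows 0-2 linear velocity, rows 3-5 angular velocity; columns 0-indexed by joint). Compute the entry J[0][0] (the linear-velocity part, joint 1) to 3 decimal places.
-2.000

axis z_0 = ẑ; lever o_n−o_0 = (7.1213,2.0000,2.1213)
cross product → J_v[:, 0] = (-2.0000,7.1213,0.0000)
J_ω[:, 0] = z_0
entry J[0][0] = -2.0000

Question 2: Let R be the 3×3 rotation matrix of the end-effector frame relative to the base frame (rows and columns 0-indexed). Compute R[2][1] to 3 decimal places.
0.707

End-effector y-axis (col 1 of R) = (-0.7071,-0.0000,0.7071)
R[2][1] = 0.7071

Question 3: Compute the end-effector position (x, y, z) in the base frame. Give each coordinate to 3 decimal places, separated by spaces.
after link 1: o_1 = (5.0000, 0.0000, 0.0000)
after link 2: o_2 = (5.0000, 0.0000, 0.0000)
after link 3: o_3 = (7.1213, 2.0000, 2.1213)

7.121 2.000 2.121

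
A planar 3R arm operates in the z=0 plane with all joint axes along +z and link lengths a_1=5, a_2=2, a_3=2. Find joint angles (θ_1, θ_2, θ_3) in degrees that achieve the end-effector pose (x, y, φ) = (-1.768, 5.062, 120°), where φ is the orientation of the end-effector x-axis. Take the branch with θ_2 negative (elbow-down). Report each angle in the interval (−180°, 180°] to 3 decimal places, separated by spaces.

119.999 -150.006 150.007

wrist centre = target − a_3·(cos φ, sin φ) = (-0.7680, 3.3299)
cos θ_2 = (11.6784−5²−2²)/(2·5·2) = -0.8661; θ_2 = -150.0063° (elbow-down)
β = atan2(3.3299,-0.7680) = 102.9873°; ψ = atan2(-0.9998,3.2678) = -17.0117°
θ_1 = β − ψ = 119.9990°
θ_3 = φ − θ_1 − θ_2 = 150.0074° (wrapped to (-180°,180°])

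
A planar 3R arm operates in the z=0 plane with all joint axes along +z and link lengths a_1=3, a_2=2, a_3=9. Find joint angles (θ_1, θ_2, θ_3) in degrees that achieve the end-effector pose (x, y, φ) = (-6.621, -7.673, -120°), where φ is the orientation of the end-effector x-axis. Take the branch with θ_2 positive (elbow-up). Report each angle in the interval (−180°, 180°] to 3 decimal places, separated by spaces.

135.002 135.009 -30.012

wrist centre = target − a_3·(cos φ, sin φ) = (-2.1210, 0.1212)
cos θ_2 = (4.5133−3²−2²)/(2·3·2) = -0.7072; θ_2 = 135.0093° (elbow-up)
β = atan2(0.1212,-2.1210) = 176.7287°; ψ = atan2(1.4140,1.5856) = 41.7263°
θ_1 = β − ψ = 135.0025°
θ_3 = φ − θ_1 − θ_2 = -30.0118° (wrapped to (-180°,180°])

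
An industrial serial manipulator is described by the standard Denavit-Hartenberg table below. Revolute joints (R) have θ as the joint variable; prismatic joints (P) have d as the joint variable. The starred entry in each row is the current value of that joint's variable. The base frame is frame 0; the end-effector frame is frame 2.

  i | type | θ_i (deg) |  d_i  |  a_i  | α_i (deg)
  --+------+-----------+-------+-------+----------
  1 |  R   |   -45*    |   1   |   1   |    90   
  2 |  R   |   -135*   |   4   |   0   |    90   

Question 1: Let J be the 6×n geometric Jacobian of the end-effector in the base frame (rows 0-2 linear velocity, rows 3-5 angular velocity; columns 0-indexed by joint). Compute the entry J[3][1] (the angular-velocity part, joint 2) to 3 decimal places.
axis z_1 = (-0.7071,-0.7071,0.0000); lever o_n−o_1 = (-2.8284,-2.8284,0.0000)
cross product → J_v[:, 1] = (0.0000,-0.0000,0.0000)
J_ω[:, 1] = z_1
entry J[3][1] = -0.7071

-0.707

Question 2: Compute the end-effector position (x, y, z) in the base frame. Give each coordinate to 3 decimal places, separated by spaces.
after link 1: o_1 = (0.7071, -0.7071, 1.0000)
after link 2: o_2 = (-2.1213, -3.5355, 1.0000)

-2.121 -3.536 1.000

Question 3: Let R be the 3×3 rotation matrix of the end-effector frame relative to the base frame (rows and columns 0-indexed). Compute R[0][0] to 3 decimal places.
End-effector x-axis (col 0 of R) = (-0.5000,0.5000,-0.7071)
R[0][0] = -0.5000

-0.500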